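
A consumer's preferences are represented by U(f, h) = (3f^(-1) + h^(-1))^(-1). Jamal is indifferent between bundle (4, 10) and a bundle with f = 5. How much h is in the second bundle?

U depends on (f, h) only through S = 3f^(-1) + h^(-1), so equal utility means equal S. At (4, 10): S = 0.85.
With f = 5: 3·5^(-1) = 0.6, so h^(-1) = 0.85 − 0.6 = 0.25.
Hence h = 1/0.25 = 4.
Check: U(5, 4) = 1.1765.

h = 4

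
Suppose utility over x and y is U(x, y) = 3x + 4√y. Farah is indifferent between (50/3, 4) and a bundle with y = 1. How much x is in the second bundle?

x = 18

U(50/3, 4) = 58.
Set U(x, 1) = 58 and solve.
With y = 1: √1 = 1, so 3x = 58 − 4·1 = 54 and x = 18.
Check: U(18, 1) = 58.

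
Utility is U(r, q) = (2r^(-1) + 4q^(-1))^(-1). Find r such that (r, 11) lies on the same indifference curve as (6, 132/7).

U depends on (r, q) only through S = 2r^(-1) + 4q^(-1), so equal utility means equal S. At (6, 132/7): S = 6/11.
With q = 11: 4·11^(-1) = 4/11, so 2r^(-1) = 6/11 − 4/11 = 2/11, i.e. r^(-1) = 1/11.
Hence r = 1/(1/11) = 11.
Check: U(11, 11) = 1.8333.

r = 11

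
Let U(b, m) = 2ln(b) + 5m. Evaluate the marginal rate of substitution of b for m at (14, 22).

MU_b = 2/b, MU_m = 5.
MRS = 2/b ÷ 5.
At (14, 22): MRS = 1/35.
That is, one extra unit of b is worth 1/35 units of m at the margin.

MRS = 1/35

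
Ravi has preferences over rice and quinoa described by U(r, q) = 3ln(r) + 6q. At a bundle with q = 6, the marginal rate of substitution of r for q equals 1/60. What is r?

MU_r = 3/r, MU_q = 6.
MRS = 3/r ÷ 6.
MRS depends only on r: 0.5/r = 1/60 ⇒ r = 0.5/(1/60) = 30.

r = 30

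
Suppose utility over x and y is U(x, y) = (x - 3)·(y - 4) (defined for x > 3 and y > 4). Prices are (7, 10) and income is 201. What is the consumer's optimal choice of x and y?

MU_x = (y−4), MU_y = (x−3).
MRS = (y−4)/(x−3).
Tangency: set MRS = p_x/p_y = 7/10 = 0.7.
So (y − 4)/(x − 3) = 0.7, i.e. (y − 4) = 0.7·(x − 3).
Rewrite the budget in excess-of-subsistence terms: 7·(x − 3) + 10·(y − 4) = 201 − 7·3 − 10·4 = 140.
Substituting, 14·(x − 3) = 140, so x − 3 = 10 and x* = 13.
Then y − 4 = 0.7·10 = 7, so y* = 11.

x* = 13, y* = 11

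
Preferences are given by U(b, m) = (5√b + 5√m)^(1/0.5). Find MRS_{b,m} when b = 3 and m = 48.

MRS = 4

For CES with ρ = 0.5, MRS = √(m/b).
At (3, 48): MRS = 4.
That is, one extra unit of b is worth 4 units of m at the margin.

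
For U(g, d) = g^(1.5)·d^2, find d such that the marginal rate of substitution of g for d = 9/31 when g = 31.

MU_g = 1.5·√g·d^2 and MU_d = 2·g^(1.5)·d.
MRS = MU_g/MU_d = (0.75)·d/g.
Substitute g = 31: MRS = d/(124/3). Setting d/(124/3) = 9/31 gives d = (9/31)·(124/3) = 12.

d = 12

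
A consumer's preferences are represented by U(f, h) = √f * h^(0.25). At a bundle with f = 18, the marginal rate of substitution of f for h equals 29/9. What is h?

h = 29

MU_f = 0.5·f^(-0.5)·h^(0.25) and MU_h = 0.25·√f·h^(-0.75).
MRS = MU_f/MU_h = (2)·h/f.
Substitute f = 18: MRS = h/9. Setting h/9 = 29/9 gives h = (29/9)·9 = 29.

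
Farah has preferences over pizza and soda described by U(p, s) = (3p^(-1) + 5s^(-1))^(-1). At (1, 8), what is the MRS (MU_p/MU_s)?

For CES with ρ = -1, MRS = (3/5)·(s/p)^2.
At (1, 8): MRS = 38.4.
The indifference curve has slope −38.4 at this bundle.

MRS = 38.4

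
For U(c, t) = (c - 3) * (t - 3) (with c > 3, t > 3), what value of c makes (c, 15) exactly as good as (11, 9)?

c = 7

U(11, 9) = 48.
Set U(c, 15) = 48 and solve.
With t = 15: (15 − 3) = 12, so (c − 3) = 48/12 = 4.
So c = 3 + 4 = 7.
Check: U(7, 15) = 48.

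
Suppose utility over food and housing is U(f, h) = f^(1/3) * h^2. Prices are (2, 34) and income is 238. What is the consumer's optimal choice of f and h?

f* = 17, h* = 6

MU_f = 1/3·f^(-2/3)·h^2 and MU_h = 2·f^(1/3)·h.
MRS = MU_f/MU_h = (1/6)·h/f.
Tangency: set MRS = p_f/p_h = 2/34 = 1/17.
So (1/6)·h/f = 1/17, i.e. h = (6/17)·f.
Substitute into the budget 2·f + 34·h = 238: 14·f = 238, so f* = 17.
Then h* = (6/17)·17 = 6.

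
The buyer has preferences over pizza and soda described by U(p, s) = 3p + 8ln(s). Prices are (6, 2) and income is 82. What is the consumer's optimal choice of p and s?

p* = 11, s* = 8

MU_p = 3, MU_s = 8/s.
MRS = 3 ÷ (8/s).
Tangency: set MRS = p_p/p_s = 6/2 = 3.
MRS depends only on s: 0.375·s = 3 ⇒ s* = 3/0.375 = 8.
From the budget, 6·p = 82 − 2·8 = 66, so p* = 11.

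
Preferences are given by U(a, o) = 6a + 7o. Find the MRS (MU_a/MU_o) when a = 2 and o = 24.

MRS = 6/7

MU_a = 6, MU_o = 7, so MRS = 6/7 at every bundle.
At (2, 24): MRS = 6/7.
The indifference curve has slope −6/7 at this bundle.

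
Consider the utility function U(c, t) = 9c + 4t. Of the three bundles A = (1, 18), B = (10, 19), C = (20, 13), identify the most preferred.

Evaluate utility at each bundle:
U(A) = 81.
U(B) = 166.
U(C) = 232.
Highest utility is C, so C ≻ B ≻ A.

Bundle C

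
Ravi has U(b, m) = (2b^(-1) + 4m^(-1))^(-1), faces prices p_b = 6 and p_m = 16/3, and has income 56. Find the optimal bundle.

b* = 4, m* = 6

For CES with ρ = -1, MRS = (2/4)·(m/b)^2.
Tangency: set MRS = p_b/p_m = 6/(16/3) = 1.125.
So (m/b)^2 = 2.25; taking the square root, m/b = 1.5, i.e. m = 1.5·b.
Substitute into the budget 6·b + (16/3)·m = 56: 14·b = 56, so b* = 4 and m* = 1.5·4 = 6.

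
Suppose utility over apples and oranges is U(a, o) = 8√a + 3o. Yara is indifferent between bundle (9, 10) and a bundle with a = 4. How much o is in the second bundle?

o = 38/3

U(9, 10) = 54.
Set U(4, o) = 54 and solve.
With a = 4: √4 = 2, so 3o = 54 − 8·2 = 38 and o = 38/3.
Check: U(4, 38/3) = 54.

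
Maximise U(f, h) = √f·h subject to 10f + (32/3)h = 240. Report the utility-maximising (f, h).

MU_f = 0.5·f^(-0.5)·h and MU_h = √f.
MRS = MU_f/MU_h = (0.5)·h/f.
Tangency: set MRS = p_f/p_h = 10/(32/3) = 15/16.
So (0.5)·h/f = 15/16, i.e. h = 1.875·f.
Substitute into the budget 10·f + (32/3)·h = 240: 30·f = 240, so f* = 8.
Then h* = 1.875·8 = 15.

f* = 8, h* = 15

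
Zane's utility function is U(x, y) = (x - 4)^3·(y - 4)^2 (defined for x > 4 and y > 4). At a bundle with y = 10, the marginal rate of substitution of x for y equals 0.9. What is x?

MU_x = 3·(x−4)^2·(y−4)^2, MU_y = 2·(x−4)^3·(y−4).
MRS = (3/2)·(y−4)/(x−4).
Substitute y = 10: MRS = 9/(x − 4). Setting this equal to 0.9 gives x − 4 = 9/0.9 = 10, so x = 14.

x = 14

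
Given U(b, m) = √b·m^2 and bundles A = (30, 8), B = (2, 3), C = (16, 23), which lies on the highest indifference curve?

Bundle C

Evaluate utility at each bundle:
U(A) = 350.542.
U(B) = 12.728.
U(C) = 2116.000.
Highest utility is C, so C ≻ A ≻ B.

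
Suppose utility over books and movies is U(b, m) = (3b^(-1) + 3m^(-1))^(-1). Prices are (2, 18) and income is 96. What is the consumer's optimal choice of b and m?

For CES with ρ = -1, MRS = (m/b)^2.
Tangency: set MRS = p_b/p_m = 2/18 = 1/9.
So (m/b)^2 = 1/9; taking the square root, m/b = 1/3, i.e. m = (1/3)·b.
Substitute into the budget 2·b + 18·m = 96: 8·b = 96, so b* = 12 and m* = (1/3)·12 = 4.

b* = 12, m* = 4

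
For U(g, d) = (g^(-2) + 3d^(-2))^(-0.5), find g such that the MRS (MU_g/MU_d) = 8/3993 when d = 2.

For CES with ρ = -2, MRS = (1/3)·(d/g)^3.
Setting (1/3)·(2/g)^3 = 8/3993 gives (2/g)^3 = 8/1331, so 2/g = 2/11 and g = 11.

g = 11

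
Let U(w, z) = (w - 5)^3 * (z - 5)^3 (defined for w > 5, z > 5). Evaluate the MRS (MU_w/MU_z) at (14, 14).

MU_w = 3·(w−5)^2·(z−5)^3, MU_z = 3·(w−5)^3·(z−5)^2.
MRS = (z−5)/(w−5).
At (14, 14): MRS = 1.
That is, one extra unit of w is worth 1 units of z at the margin.

MRS = 1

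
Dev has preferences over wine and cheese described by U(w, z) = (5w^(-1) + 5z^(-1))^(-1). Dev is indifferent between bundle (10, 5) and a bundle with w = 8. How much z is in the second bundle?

z = 40/7

U depends on (w, z) only through S = 5w^(-1) + 5z^(-1), so equal utility means equal S. At (10, 5): S = 1.5.
With w = 8: 5·8^(-1) = 0.625, so 5z^(-1) = 1.5 − 0.625 = 0.875, i.e. z^(-1) = 7/40.
Hence z = 1/(7/40) = 40/7.
Check: U(8, 40/7) = 0.6667.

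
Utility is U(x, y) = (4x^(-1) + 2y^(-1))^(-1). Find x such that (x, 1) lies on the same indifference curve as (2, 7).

x = 14

U depends on (x, y) only through S = 4x^(-1) + 2y^(-1), so equal utility means equal S. At (2, 7): S = 16/7.
With y = 1: 2·1^(-1) = 2, so 4x^(-1) = 16/7 − 2 = 2/7, i.e. x^(-1) = 1/14.
Hence x = 1/(1/14) = 14.
Check: U(14, 1) = 0.4375.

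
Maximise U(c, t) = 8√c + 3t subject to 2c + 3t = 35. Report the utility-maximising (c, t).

MU_c = 8/(2√c), MU_t = 3.
MRS = 8/(2√c) ÷ 3.
Tangency: set MRS = p_c/p_t = 2/3.
MRS depends only on c: (4/3)/√c = 2/3 ⇒ √c = (4/3)/(2/3) = 2 ⇒ c* = 4.
From the budget, 3·t = 35 − 2·4 = 27, so t* = 9.

c* = 4, t* = 9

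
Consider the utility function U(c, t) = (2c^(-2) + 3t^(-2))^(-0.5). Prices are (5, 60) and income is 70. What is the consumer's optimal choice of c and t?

For CES with ρ = -2, MRS = (2/3)·(t/c)^3.
Tangency: set MRS = p_c/p_t = 5/60 = 1/12.
So (t/c)^3 = 0.125; taking the cube root, t/c = 0.5, i.e. t = 0.5·c.
Substitute into the budget 5·c + 60·t = 70: 35·c = 70, so c* = 2 and t* = 0.5·2 = 1.

c* = 2, t* = 1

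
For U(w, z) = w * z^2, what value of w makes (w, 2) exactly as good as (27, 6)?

w = 243

U(27, 6) = 972.
Set U(w, 2) = 972 and solve.
With z = 2: 2^2 = 4, so w = 972/4 = 243.
Check: U(243, 2) = 972.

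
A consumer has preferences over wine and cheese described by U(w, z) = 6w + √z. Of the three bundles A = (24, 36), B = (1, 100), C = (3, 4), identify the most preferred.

Evaluate utility at each bundle:
U(A) = 150.000.
U(B) = 16.000.
U(C) = 20.000.
Highest utility is A, so A ≻ C ≻ B.

Bundle A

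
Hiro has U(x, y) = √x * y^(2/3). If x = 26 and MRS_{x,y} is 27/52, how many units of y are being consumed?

y = 18

MU_x = 0.5·x^(-0.5)·y^(2/3) and MU_y = 2/3·√x·y^(-1/3).
MRS = MU_x/MU_y = (0.75)·y/x.
Substitute x = 26: MRS = y/(104/3). Setting y/(104/3) = 27/52 gives y = (27/52)·(104/3) = 18.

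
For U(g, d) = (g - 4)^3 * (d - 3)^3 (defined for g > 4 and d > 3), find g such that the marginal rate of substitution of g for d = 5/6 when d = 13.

MU_g = 3·(g−4)^2·(d−3)^3, MU_d = 3·(g−4)^3·(d−3)^2.
MRS = (d−3)/(g−4).
Substitute d = 13: MRS = 10/(g − 4). Setting this equal to 5/6 gives g − 4 = 10/(5/6) = 12, so g = 16.

g = 16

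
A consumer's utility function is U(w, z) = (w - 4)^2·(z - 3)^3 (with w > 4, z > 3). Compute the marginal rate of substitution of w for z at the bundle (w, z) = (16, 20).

MRS = 17/18

MU_w = 2·(w−4)·(z−3)^3, MU_z = 3·(w−4)^2·(z−3)^2.
MRS = (2/3)·(z−3)/(w−4).
At (16, 20): MRS = 17/18.
The indifference curve has slope −17/18 at this bundle.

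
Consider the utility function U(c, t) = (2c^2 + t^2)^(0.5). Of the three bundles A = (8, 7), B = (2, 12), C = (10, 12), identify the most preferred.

Bundle C

Evaluate utility at each bundle:
U(A) = 13.304.
U(B) = 12.329.
U(C) = 18.547.
Highest utility is C, so C ≻ A ≻ B.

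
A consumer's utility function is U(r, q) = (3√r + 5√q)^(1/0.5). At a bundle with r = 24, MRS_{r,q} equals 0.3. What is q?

q = 6

For CES with ρ = 0.5, MRS = (3/5)·√(q/r).
Setting (3/5)·√(q/24) = 0.3 gives √(q/24) = 0.5, so q/24 = 0.25 and q = 6.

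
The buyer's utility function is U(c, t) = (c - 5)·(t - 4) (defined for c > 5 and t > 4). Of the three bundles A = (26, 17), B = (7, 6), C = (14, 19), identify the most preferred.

Evaluate utility at each bundle:
U(A) = 273.
U(B) = 4.
U(C) = 135.
Highest utility is A, so A ≻ C ≻ B.

Bundle A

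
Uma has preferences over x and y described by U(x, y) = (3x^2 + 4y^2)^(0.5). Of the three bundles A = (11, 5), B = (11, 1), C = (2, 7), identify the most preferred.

Evaluate utility at each bundle:
U(A) = 21.517.
U(B) = 19.157.
U(C) = 14.422.
Highest utility is A, so A ≻ B ≻ C.

Bundle A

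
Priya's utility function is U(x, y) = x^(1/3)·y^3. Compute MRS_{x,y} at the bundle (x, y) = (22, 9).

MRS = 1/22

MU_x = 1/3·x^(-2/3)·y^3 and MU_y = 3·x^(1/3)·y^2.
MRS = MU_x/MU_y = (1/9)·y/x.
At (22, 9): MRS = 1/22.
So at (22, 9) the consumer would give up 1/22 units of y for one more unit of x.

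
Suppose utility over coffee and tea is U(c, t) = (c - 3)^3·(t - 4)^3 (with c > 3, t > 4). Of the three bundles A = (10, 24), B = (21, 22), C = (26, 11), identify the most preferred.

Bundle B

Evaluate utility at each bundle:
U(A) = 2744000.
U(B) = 34012224.
U(C) = 4173281.
Highest utility is B, so B ≻ C ≻ A.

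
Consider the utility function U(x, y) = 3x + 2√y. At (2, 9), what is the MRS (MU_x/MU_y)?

MRS = 9

MU_x = 3, MU_y = 2/(2√y).
MRS = 3 ÷ (2/(2√y)).
At (2, 9): MRS = 9.
So at (2, 9) the consumer would give up 9 units of y for one more unit of x.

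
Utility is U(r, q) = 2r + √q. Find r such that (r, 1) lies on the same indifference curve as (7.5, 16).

r = 9

U(7.5, 16) = 19.
Set U(r, 1) = 19 and solve.
With q = 1: √1 = 1, so 2r = 19 − 1 = 18 and r = 9.
Check: U(9, 1) = 19.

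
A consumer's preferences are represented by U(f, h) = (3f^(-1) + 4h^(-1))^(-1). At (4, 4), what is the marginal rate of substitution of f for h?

MRS = 0.75

For CES with ρ = -1, MRS = (3/4)·(h/f)^2.
At (4, 4): MRS = 0.75.
That is, one extra unit of f is worth 0.75 units of h at the margin.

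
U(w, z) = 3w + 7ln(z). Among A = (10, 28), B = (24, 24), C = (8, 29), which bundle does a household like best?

Evaluate utility at each bundle:
U(A) = 53.325.
U(B) = 94.246.
U(C) = 47.571.
Highest utility is B, so B ≻ A ≻ C.

Bundle B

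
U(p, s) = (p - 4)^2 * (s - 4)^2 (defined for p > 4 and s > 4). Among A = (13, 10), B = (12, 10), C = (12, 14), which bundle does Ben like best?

Bundle C

Evaluate utility at each bundle:
U(A) = 2916.
U(B) = 2304.
U(C) = 6400.
Highest utility is C, so C ≻ A ≻ B.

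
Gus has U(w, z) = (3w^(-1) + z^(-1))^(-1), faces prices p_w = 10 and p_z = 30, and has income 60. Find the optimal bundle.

w* = 3, z* = 1

For CES with ρ = -1, MRS = (3/1)·(z/w)^2.
Tangency: set MRS = p_w/p_z = 10/30 = 1/3.
So (z/w)^2 = 1/9; taking the square root, z/w = 1/3, i.e. z = (1/3)·w.
Substitute into the budget 10·w + 30·z = 60: 20·w = 60, so w* = 3 and z* = (1/3)·3 = 1.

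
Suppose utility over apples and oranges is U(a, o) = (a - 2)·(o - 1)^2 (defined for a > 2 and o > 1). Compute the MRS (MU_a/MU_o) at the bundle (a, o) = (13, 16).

MU_a = (o−1)^2, MU_o = 2·(a−2)·(o−1).
MRS = (1/2)·(o−1)/(a−2).
At (13, 16): MRS = 15/22.
So at (13, 16) the consumer would give up 15/22 units of o for one more unit of a.

MRS = 15/22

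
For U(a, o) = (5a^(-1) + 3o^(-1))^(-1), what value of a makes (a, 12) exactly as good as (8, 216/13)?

U depends on (a, o) only through S = 5a^(-1) + 3o^(-1), so equal utility means equal S. At (8, 216/13): S = 29/36.
With o = 12: 3·12^(-1) = 0.25, so 5a^(-1) = 29/36 − 0.25 = 5/9, i.e. a^(-1) = 1/9.
Hence a = 1/(1/9) = 9.
Check: U(9, 12) = 1.2414.

a = 9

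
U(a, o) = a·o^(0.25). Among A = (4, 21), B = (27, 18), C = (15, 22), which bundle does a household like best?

Bundle B

Evaluate utility at each bundle:
U(A) = 8.563.
U(B) = 55.614.
U(C) = 32.486.
Highest utility is B, so B ≻ C ≻ A.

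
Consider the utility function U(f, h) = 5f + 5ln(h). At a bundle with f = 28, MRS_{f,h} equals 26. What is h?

h = 26

MU_f = 5, MU_h = 5/h.
MRS = 5 ÷ (5/h).
MRS depends only on h: h = 26 ⇒ h = 26.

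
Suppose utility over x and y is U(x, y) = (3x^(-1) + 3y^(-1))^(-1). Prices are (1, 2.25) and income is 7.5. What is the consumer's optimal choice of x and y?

For CES with ρ = -1, MRS = (y/x)^2.
Tangency: set MRS = p_x/p_y = 1/2.25 = 4/9.
So (y/x)^2 = 4/9; taking the square root, y/x = 2/3, i.e. y = (2/3)·x.
Substitute into the budget 1·x + 2.25·y = 7.5: 2.5·x = 7.5, so x* = 3 and y* = (2/3)·3 = 2.

x* = 3, y* = 2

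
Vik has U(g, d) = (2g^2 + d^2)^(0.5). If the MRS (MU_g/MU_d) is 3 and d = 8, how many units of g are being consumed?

For CES with ρ = 2, MRS = (2/1)·(d/g)^(-1).
Setting (2/1)·(8/g)^(-1) = 3 gives (8/g)^(-1) = 1.5, so 8/g = 2/3 and g = 12.

g = 12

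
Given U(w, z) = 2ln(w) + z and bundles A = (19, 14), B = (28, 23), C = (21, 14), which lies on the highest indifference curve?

Evaluate utility at each bundle:
U(A) = 19.889.
U(B) = 29.664.
U(C) = 20.089.
Highest utility is B, so B ≻ C ≻ A.

Bundle B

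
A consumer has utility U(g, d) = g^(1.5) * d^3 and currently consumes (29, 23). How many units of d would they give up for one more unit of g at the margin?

MRS = 23/58

MU_g = 1.5·√g·d^3 and MU_d = 3·g^(1.5)·d^2.
MRS = MU_g/MU_d = (0.5)·d/g.
At (29, 23): MRS = 23/58.
The indifference curve has slope −23/58 at this bundle.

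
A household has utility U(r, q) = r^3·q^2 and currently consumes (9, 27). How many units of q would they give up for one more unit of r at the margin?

MU_r = 3·r^2·q^2 and MU_q = 2·r^3·q.
MRS = MU_r/MU_q = (3/2)·q/r.
At (9, 27): MRS = 4.5.
The indifference curve has slope −4.5 at this bundle.

MRS = 4.5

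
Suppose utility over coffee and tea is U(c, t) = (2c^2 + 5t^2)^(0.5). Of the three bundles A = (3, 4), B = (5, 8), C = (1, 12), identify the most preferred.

Bundle C

Evaluate utility at each bundle:
U(A) = 9.899.
U(B) = 19.235.
U(C) = 26.870.
Highest utility is C, so C ≻ B ≻ A.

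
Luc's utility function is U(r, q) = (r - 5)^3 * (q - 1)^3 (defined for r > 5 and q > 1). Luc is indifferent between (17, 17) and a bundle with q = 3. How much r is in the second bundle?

U(17, 17) = 7077888.
Set U(r, 3) = 7077888 and solve.
With q = 3: (3 − 1)^3 = 8, so (r − 5)^3 = 7077888/8 = 884736.
Taking the cube root (with r > 5): r − 5 = 96, so r = 101.
Check: U(101, 3) = 7077888.

r = 101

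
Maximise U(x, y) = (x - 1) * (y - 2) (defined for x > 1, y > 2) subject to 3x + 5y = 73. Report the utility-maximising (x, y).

x* = 11, y* = 8

MU_x = (y−2), MU_y = (x−1).
MRS = (y−2)/(x−1).
Tangency: set MRS = p_x/p_y = 3/5 = 0.6.
So (y − 2)/(x − 1) = 0.6, i.e. (y − 2) = 0.6·(x − 1).
Rewrite the budget in excess-of-subsistence terms: 3·(x − 1) + 5·(y − 2) = 73 − 3·1 − 5·2 = 60.
Substituting, 6·(x − 1) = 60, so x − 1 = 10 and x* = 11.
Then y − 2 = 0.6·10 = 6, so y* = 8.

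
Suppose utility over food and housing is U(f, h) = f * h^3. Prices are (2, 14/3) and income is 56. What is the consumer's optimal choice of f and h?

MU_f = h^3 and MU_h = 3·f·h^2.
MRS = MU_f/MU_h = (1/3)·h/f.
Tangency: set MRS = p_f/p_h = 2/(14/3) = 3/7.
So (1/3)·h/f = 3/7, i.e. h = (9/7)·f.
Substitute into the budget 2·f + (14/3)·h = 56: 8·f = 56, so f* = 7.
Then h* = (9/7)·7 = 9.

f* = 7, h* = 9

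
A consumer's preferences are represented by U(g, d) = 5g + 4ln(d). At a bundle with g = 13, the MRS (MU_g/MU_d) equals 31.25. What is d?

MU_g = 5, MU_d = 4/d.
MRS = 5 ÷ (4/d).
MRS depends only on d: 1.25·d = 31.25 ⇒ d = 31.25/1.25 = 25.

d = 25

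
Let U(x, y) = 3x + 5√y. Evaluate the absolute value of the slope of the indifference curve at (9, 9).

MRS = 3.6

MU_x = 3, MU_y = 5/(2√y).
MRS = 3 ÷ (5/(2√y)).
At (9, 9): MRS = 3.6.
That is, one extra unit of x is worth 3.6 units of y at the margin.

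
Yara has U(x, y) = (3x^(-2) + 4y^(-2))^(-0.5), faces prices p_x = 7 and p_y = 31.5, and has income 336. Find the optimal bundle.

x* = 12, y* = 8

For CES with ρ = -2, MRS = (3/4)·(y/x)^3.
Tangency: set MRS = p_x/p_y = 7/31.5 = 2/9.
So (y/x)^3 = 8/27; taking the cube root, y/x = 2/3, i.e. y = (2/3)·x.
Substitute into the budget 7·x + 31.5·y = 336: 28·x = 336, so x* = 12 and y* = (2/3)·12 = 8.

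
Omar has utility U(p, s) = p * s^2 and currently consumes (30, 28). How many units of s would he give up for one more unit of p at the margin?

MU_p = s^2 and MU_s = 2·p·s.
MRS = MU_p/MU_s = (1/2)·s/p.
At (30, 28): MRS = 7/15.
So at (30, 28) the consumer would give up 7/15 units of s for one more unit of p.

MRS = 7/15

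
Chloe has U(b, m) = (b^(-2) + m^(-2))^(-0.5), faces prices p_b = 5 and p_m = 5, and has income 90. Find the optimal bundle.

b* = 9, m* = 9

For CES with ρ = -2, MRS = (m/b)^3.
Tangency: set MRS = p_b/p_m = 5/5 = 1.
So (m/b)^3 = 1; taking the cube root, m/b = 1, i.e. m = b.
Substitute into the budget 5·b + 5·m = 90: 10·b = 90, so b* = 9 and m* = 9.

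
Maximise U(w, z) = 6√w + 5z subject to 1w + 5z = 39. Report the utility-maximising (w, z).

MU_w = 6/(2√w), MU_z = 5.
MRS = 6/(2√w) ÷ 5.
Tangency: set MRS = p_w/p_z = 1/5 = 0.2.
MRS depends only on w: 0.6/√w = 0.2 ⇒ √w = 0.6/0.2 = 3 ⇒ w* = 9.
From the budget, 5·z = 39 − 1·9 = 30, so z* = 6.

w* = 9, z* = 6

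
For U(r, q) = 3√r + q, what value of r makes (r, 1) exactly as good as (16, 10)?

U(16, 10) = 22.
Set U(r, 1) = 22 and solve.
With q = 1: 3√r = 22 − 1 = 21, so √r = 7 and r = 49.
Check: U(49, 1) = 22.

r = 49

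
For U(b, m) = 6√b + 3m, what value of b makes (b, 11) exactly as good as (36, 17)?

U(36, 17) = 87.
Set U(b, 11) = 87 and solve.
With m = 11: 6√b = 87 − 3·11 = 54, so √b = 9 and b = 81.
Check: U(81, 11) = 87.

b = 81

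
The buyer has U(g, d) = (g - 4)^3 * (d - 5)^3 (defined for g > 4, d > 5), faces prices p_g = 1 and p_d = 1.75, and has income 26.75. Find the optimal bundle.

MU_g = 3·(g−4)^2·(d−5)^3, MU_d = 3·(g−4)^3·(d−5)^2.
MRS = (d−5)/(g−4).
Tangency: set MRS = p_g/p_d = 1/1.75 = 4/7.
So (d − 5)/(g − 4) = 4/7, i.e. (d − 5) = (4/7)·(g − 4).
Rewrite the budget in excess-of-subsistence terms: 1·(g − 4) + 1.75·(d − 5) = 26.75 − 1·4 − 1.75·5 = 14.
Substituting, 2·(g − 4) = 14, so g − 4 = 7 and g* = 11.
Then d − 5 = (4/7)·7 = 4, so d* = 9.

g* = 11, d* = 9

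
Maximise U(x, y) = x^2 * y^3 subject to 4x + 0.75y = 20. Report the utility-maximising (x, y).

x* = 2, y* = 16

MU_x = 2·x·y^3 and MU_y = 3·x^2·y^2.
MRS = MU_x/MU_y = (2/3)·y/x.
Tangency: set MRS = p_x/p_y = 4/0.75 = 16/3.
So (2/3)·y/x = 16/3, i.e. y = 8·x.
Substitute into the budget 4·x + 0.75·y = 20: 10·x = 20, so x* = 2.
Then y* = 8·2 = 16.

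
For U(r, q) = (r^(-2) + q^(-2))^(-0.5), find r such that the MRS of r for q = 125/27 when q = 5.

r = 3

For CES with ρ = -2, MRS = (q/r)^3.
Setting (5/r)^3 = 125/27 gives 5/r = 5/3 and r = 3.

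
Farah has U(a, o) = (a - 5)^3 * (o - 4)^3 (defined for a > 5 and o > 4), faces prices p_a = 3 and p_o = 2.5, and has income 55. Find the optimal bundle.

MU_a = 3·(a−5)^2·(o−4)^3, MU_o = 3·(a−5)^3·(o−4)^2.
MRS = (o−4)/(a−5).
Tangency: set MRS = p_a/p_o = 3/2.5 = 1.2.
So (o − 4)/(a − 5) = 1.2, i.e. (o − 4) = 1.2·(a − 5).
Rewrite the budget in excess-of-subsistence terms: 3·(a − 5) + 2.5·(o − 4) = 55 − 3·5 − 2.5·4 = 30.
Substituting, 6·(a − 5) = 30, so a − 5 = 5 and a* = 10.
Then o − 4 = 1.2·5 = 6, so o* = 10.

a* = 10, o* = 10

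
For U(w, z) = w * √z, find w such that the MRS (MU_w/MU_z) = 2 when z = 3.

w = 3

MU_w = √z and MU_z = 0.5·w·z^(-0.5).
MRS = MU_w/MU_z = (2)·z/w.
Substitute z = 3: MRS = 6/w. Setting 6/w = 2 gives w = 6/2 = 3.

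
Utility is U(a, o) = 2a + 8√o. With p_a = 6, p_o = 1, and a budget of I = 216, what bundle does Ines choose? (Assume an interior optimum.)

a* = 12, o* = 144

MU_a = 2, MU_o = 8/(2√o).
MRS = 2 ÷ (8/(2√o)).
Tangency: set MRS = p_a/p_o = 6/1 = 6.
MRS depends only on o: 0.5·√o = 6 ⇒ √o = 6/0.5 = 12 ⇒ o* = 144.
From the budget, 6·a = 216 − 1·144 = 72, so a* = 12.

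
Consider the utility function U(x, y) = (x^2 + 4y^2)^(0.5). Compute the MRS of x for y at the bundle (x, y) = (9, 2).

For CES with ρ = 2, MRS = (1/4)·(y/x)^(-1).
At (9, 2): MRS = 1.125.
That is, one extra unit of x is worth 1.125 units of y at the margin.

MRS = 1.125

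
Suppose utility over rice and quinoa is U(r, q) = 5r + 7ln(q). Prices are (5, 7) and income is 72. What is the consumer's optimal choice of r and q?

MU_r = 5, MU_q = 7/q.
MRS = 5 ÷ (7/q).
Tangency: set MRS = p_r/p_q = 5/7.
MRS depends only on q: (5/7)·q = 5/7 ⇒ q* = (5/7)/(5/7) = 1.
From the budget, 5·r = 72 − 7·1 = 65, so r* = 13.

r* = 13, q* = 1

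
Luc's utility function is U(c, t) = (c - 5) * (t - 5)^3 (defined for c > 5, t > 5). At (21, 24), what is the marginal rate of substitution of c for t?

MRS = 19/48

MU_c = (t−5)^3, MU_t = 3·(c−5)·(t−5)^2.
MRS = (1/3)·(t−5)/(c−5).
At (21, 24): MRS = 19/48.
That is, one extra unit of c is worth 19/48 units of t at the margin.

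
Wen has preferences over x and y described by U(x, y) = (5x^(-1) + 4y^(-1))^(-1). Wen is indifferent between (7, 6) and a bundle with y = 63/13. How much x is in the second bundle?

U depends on (x, y) only through S = 5x^(-1) + 4y^(-1), so equal utility means equal S. At (7, 6): S = 29/21.
With y = 63/13: 4·(63/13)^(-1) = 52/63, so 5x^(-1) = 29/21 − 52/63 = 5/9, i.e. x^(-1) = 1/9.
Hence x = 1/(1/9) = 9.
Check: U(9, 63/13) = 0.7241.

x = 9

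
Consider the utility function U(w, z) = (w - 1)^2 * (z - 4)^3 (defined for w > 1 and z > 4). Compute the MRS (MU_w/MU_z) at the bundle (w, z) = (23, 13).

MU_w = 2·(w−1)·(z−4)^3, MU_z = 3·(w−1)^2·(z−4)^2.
MRS = (2/3)·(z−4)/(w−1).
At (23, 13): MRS = 3/11.
So at (23, 13) the consumer would give up 3/11 units of z for one more unit of w.

MRS = 3/11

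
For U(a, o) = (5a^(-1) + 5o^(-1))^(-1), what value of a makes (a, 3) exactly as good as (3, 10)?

a = 10

U depends on (a, o) only through S = 5a^(-1) + 5o^(-1), so equal utility means equal S. At (3, 10): S = 13/6.
With o = 3: 5·3^(-1) = 5/3, so 5a^(-1) = 13/6 − 5/3 = 0.5, i.e. a^(-1) = 0.1.
Hence a = 1/0.1 = 10.
Check: U(10, 3) = 0.4615.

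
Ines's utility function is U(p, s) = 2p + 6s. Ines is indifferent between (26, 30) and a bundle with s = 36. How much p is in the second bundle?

p = 8

U(26, 30) = 232.
Set U(p, 36) = 232 and solve.
2p + 6·36 = 232 ⇒ 2p = 16 ⇒ p = 8.
Check: U(8, 36) = 232.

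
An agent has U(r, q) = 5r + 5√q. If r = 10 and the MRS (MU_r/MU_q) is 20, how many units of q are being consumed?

q = 100

MU_r = 5, MU_q = 5/(2√q).
MRS = 5 ÷ (5/(2√q)).
MRS depends only on q: 2·√q = 20 ⇒ √q = 20/2 = 10 ⇒ q = 100.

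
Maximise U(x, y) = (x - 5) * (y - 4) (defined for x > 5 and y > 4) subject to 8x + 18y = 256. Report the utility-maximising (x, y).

MU_x = (y−4), MU_y = (x−5).
MRS = (y−4)/(x−5).
Tangency: set MRS = p_x/p_y = 8/18 = 4/9.
So (y − 4)/(x − 5) = 4/9, i.e. (y − 4) = (4/9)·(x − 5).
Rewrite the budget in excess-of-subsistence terms: 8·(x − 5) + 18·(y − 4) = 256 − 8·5 − 18·4 = 144.
Substituting, 16·(x − 5) = 144, so x − 5 = 9 and x* = 14.
Then y − 4 = (4/9)·9 = 4, so y* = 8.

x* = 14, y* = 8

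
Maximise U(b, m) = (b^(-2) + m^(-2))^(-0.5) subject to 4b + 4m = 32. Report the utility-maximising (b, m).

b* = 4, m* = 4

For CES with ρ = -2, MRS = (m/b)^3.
Tangency: set MRS = p_b/p_m = 4/4 = 1.
So (m/b)^3 = 1; taking the cube root, m/b = 1, i.e. m = b.
Substitute into the budget 4·b + 4·m = 32: 8·b = 32, so b* = 4 and m* = 4.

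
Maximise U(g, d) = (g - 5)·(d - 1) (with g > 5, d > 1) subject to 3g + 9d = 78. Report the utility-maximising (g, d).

MU_g = (d−1), MU_d = (g−5).
MRS = (d−1)/(g−5).
Tangency: set MRS = p_g/p_d = 3/9 = 1/3.
So (d − 1)/(g − 5) = 1/3, i.e. (d − 1) = (1/3)·(g − 5).
Rewrite the budget in excess-of-subsistence terms: 3·(g − 5) + 9·(d − 1) = 78 − 3·5 − 9·1 = 54.
Substituting, 6·(g − 5) = 54, so g − 5 = 9 and g* = 14.
Then d − 1 = (1/3)·9 = 3, so d* = 4.

g* = 14, d* = 4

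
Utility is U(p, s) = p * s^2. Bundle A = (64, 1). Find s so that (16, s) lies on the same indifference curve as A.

s = 2

U(64, 1) = 64.
Set U(16, s) = 64 and solve.
With p = 16: s^2 = 64/16 = 4; taking the square root, s = 2.
Check: U(16, 2) = 64.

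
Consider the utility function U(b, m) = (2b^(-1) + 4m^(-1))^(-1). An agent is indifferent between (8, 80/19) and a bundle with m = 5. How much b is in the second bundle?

U depends on (b, m) only through S = 2b^(-1) + 4m^(-1), so equal utility means equal S. At (8, 80/19): S = 1.2.
With m = 5: 4·5^(-1) = 0.8, so 2b^(-1) = 1.2 − 0.8 = 0.4, i.e. b^(-1) = 0.2.
Hence b = 1/0.2 = 5.
Check: U(5, 5) = 0.8333.

b = 5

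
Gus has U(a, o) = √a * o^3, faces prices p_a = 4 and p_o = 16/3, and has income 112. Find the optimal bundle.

a* = 4, o* = 18

MU_a = 0.5·a^(-0.5)·o^3 and MU_o = 3·√a·o^2.
MRS = MU_a/MU_o = (1/6)·o/a.
Tangency: set MRS = p_a/p_o = 4/(16/3) = 0.75.
So (1/6)·o/a = 0.75, i.e. o = 4.5·a.
Substitute into the budget 4·a + (16/3)·o = 112: 28·a = 112, so a* = 4.
Then o* = 4.5·4 = 18.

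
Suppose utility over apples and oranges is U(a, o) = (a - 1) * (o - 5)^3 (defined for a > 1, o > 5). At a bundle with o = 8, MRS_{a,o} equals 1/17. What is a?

a = 18

MU_a = (o−5)^3, MU_o = 3·(a−1)·(o−5)^2.
MRS = (1/3)·(o−5)/(a−1).
Substitute o = 8: MRS = 1/(a − 1). Setting this equal to 1/17 gives a − 1 = 1/(1/17) = 17, so a = 18.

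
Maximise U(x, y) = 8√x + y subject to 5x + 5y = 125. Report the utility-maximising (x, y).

x* = 16, y* = 9

MU_x = 8/(2√x), MU_y = 1.
MRS = 8/(2√x) ÷ 1.
Tangency: set MRS = p_x/p_y = 5/5 = 1.
MRS depends only on x: 4/√x = 1 ⇒ √x = 4/1 = 4 ⇒ x* = 16.
From the budget, 5·y = 125 − 5·16 = 45, so y* = 9.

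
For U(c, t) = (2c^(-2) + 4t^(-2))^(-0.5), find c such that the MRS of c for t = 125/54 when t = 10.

c = 6

For CES with ρ = -2, MRS = (2/4)·(t/c)^3.
Setting (2/4)·(10/c)^3 = 125/54 gives (10/c)^3 = 125/27, so 10/c = 5/3 and c = 6.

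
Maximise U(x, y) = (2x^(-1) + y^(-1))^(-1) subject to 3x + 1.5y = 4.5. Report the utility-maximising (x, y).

For CES with ρ = -1, MRS = (2/1)·(y/x)^2.
Tangency: set MRS = p_x/p_y = 3/1.5 = 2.
So (y/x)^2 = 1; taking the square root, y/x = 1, i.e. y = x.
Substitute into the budget 3·x + 1.5·y = 4.5: 4.5·x = 4.5, so x* = 1 and y* = 1.

x* = 1, y* = 1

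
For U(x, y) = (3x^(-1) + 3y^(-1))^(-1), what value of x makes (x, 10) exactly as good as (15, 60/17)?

U depends on (x, y) only through S = 3x^(-1) + 3y^(-1), so equal utility means equal S. At (15, 60/17): S = 1.05.
With y = 10: 3·10^(-1) = 0.3, so 3x^(-1) = 1.05 − 0.3 = 0.75, i.e. x^(-1) = 0.25.
Hence x = 1/0.25 = 4.
Check: U(4, 10) = 0.9524.

x = 4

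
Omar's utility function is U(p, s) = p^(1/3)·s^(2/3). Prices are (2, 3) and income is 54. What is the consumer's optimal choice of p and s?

MU_p = 1/3·p^(-2/3)·s^(2/3) and MU_s = 2/3·p^(1/3)·s^(-1/3).
MRS = MU_p/MU_s = (0.5)·s/p.
Tangency: set MRS = p_p/p_s = 2/3.
So (0.5)·s/p = 2/3, i.e. s = (4/3)·p.
Substitute into the budget 2·p + 3·s = 54: 6·p = 54, so p* = 9.
Then s* = (4/3)·9 = 12.

p* = 9, s* = 12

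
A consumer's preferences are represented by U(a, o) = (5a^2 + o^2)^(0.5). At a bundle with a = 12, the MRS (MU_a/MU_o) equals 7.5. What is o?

o = 8

For CES with ρ = 2, MRS = (5/1)·(o/a)^(-1).
Setting (5/1)·(o/12)^(-1) = 7.5 gives (o/12)^(-1) = 1.5, so o/12 = 2/3 and o = 8.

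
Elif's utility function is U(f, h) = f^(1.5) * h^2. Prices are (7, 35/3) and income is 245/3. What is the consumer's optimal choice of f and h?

MU_f = 1.5·√f·h^2 and MU_h = 2·f^(1.5)·h.
MRS = MU_f/MU_h = (0.75)·h/f.
Tangency: set MRS = p_f/p_h = 7/(35/3) = 0.6.
So (0.75)·h/f = 0.6, i.e. h = 0.8·f.
Substitute into the budget 7·f + (35/3)·h = 245/3: (49/3)·f = 245/3, so f* = 5.
Then h* = 0.8·5 = 4.

f* = 5, h* = 4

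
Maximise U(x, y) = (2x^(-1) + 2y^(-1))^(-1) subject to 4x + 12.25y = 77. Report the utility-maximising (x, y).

For CES with ρ = -1, MRS = (y/x)^2.
Tangency: set MRS = p_x/p_y = 4/12.25 = 16/49.
So (y/x)^2 = 16/49; taking the square root, y/x = 4/7, i.e. y = (4/7)·x.
Substitute into the budget 4·x + 12.25·y = 77: 11·x = 77, so x* = 7 and y* = (4/7)·7 = 4.

x* = 7, y* = 4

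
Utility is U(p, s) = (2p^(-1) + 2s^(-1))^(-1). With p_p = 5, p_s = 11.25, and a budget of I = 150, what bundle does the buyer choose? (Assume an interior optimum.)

For CES with ρ = -1, MRS = (s/p)^2.
Tangency: set MRS = p_p/p_s = 5/11.25 = 4/9.
So (s/p)^2 = 4/9; taking the square root, s/p = 2/3, i.e. s = (2/3)·p.
Substitute into the budget 5·p + 11.25·s = 150: 12.5·p = 150, so p* = 12 and s* = (2/3)·12 = 8.

p* = 12, s* = 8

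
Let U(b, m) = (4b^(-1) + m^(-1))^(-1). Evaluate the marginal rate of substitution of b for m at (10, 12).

MRS = 144/25

For CES with ρ = -1, MRS = (4/1)·(m/b)^2.
At (10, 12): MRS = 144/25.
That is, one extra unit of b is worth 144/25 units of m at the margin.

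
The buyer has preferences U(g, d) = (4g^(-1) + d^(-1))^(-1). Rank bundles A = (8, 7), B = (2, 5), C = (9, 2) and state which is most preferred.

Evaluate utility at each bundle:
U(A) = 1.556.
U(B) = 0.455.
U(C) = 1.059.
Highest utility is A, so A ≻ C ≻ B.

Bundle A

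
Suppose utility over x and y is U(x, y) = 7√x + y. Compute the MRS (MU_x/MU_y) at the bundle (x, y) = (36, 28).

MU_x = 7/(2√x), MU_y = 1.
MRS = 7/(2√x) ÷ 1.
At (36, 28): MRS = 7/12.
That is, one extra unit of x is worth 7/12 units of y at the margin.

MRS = 7/12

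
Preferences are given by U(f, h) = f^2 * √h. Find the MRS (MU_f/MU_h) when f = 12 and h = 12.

MU_f = 2·f·√h and MU_h = 0.5·f^2·h^(-0.5).
MRS = MU_f/MU_h = (4)·h/f.
At (12, 12): MRS = 4.
The indifference curve has slope −4 at this bundle.

MRS = 4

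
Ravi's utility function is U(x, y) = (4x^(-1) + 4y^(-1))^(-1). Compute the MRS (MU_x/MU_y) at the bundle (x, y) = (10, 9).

For CES with ρ = -1, MRS = (y/x)^2.
At (10, 9): MRS = 81/100.
The indifference curve has slope −81/100 at this bundle.

MRS = 81/100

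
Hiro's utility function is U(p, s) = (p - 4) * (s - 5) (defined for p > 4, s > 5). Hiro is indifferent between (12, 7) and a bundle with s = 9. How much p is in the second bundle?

p = 8

U(12, 7) = 16.
Set U(p, 9) = 16 and solve.
With s = 9: (9 − 5) = 4, so (p − 4) = 16/4 = 4.
So p = 4 + 4 = 8.
Check: U(8, 9) = 16.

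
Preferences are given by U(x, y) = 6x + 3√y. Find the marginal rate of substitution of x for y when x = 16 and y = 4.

MRS = 8

MU_x = 6, MU_y = 3/(2√y).
MRS = 6 ÷ (3/(2√y)).
At (16, 4): MRS = 8.
That is, one extra unit of x is worth 8 units of y at the margin.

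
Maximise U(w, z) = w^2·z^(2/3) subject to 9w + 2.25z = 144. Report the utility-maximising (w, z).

w* = 12, z* = 16

MU_w = 2·w·z^(2/3) and MU_z = 2/3·w^2·z^(-1/3).
MRS = MU_w/MU_z = (3)·z/w.
Tangency: set MRS = p_w/p_z = 9/2.25 = 4.
So (3)·z/w = 4, i.e. z = (4/3)·w.
Substitute into the budget 9·w + 2.25·z = 144: 12·w = 144, so w* = 12.
Then z* = (4/3)·12 = 16.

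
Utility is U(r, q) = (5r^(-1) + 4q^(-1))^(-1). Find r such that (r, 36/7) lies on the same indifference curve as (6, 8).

U depends on (r, q) only through S = 5r^(-1) + 4q^(-1), so equal utility means equal S. At (6, 8): S = 4/3.
With q = 36/7: 4·(36/7)^(-1) = 7/9, so 5r^(-1) = 4/3 − 7/9 = 5/9, i.e. r^(-1) = 1/9.
Hence r = 1/(1/9) = 9.
Check: U(9, 36/7) = 0.75.

r = 9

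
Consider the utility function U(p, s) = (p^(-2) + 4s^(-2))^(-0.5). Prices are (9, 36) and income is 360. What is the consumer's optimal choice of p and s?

p* = 8, s* = 8

For CES with ρ = -2, MRS = (1/4)·(s/p)^3.
Tangency: set MRS = p_p/p_s = 9/36 = 0.25.
So (s/p)^3 = 1; taking the cube root, s/p = 1, i.e. s = p.
Substitute into the budget 9·p + 36·s = 360: 45·p = 360, so p* = 8 and s* = 8.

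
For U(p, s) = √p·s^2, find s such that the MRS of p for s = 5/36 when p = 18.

s = 10

MU_p = 0.5·p^(-0.5)·s^2 and MU_s = 2·√p·s.
MRS = MU_p/MU_s = (0.25)·s/p.
Substitute p = 18: MRS = s/72. Setting s/72 = 5/36 gives s = (5/36)·72 = 10.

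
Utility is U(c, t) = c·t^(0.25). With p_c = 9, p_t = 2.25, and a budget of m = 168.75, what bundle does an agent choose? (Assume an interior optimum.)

MU_c = t^(0.25) and MU_t = 0.25·c·t^(-0.75).
MRS = MU_c/MU_t = (4)·t/c.
Tangency: set MRS = p_c/p_t = 9/2.25 = 4.
So (4)·t/c = 4, i.e. t = c.
Substitute into the budget 9·c + 2.25·t = 168.75: 11.25·c = 168.75, so c* = 15.
Then t* = 15.

c* = 15, t* = 15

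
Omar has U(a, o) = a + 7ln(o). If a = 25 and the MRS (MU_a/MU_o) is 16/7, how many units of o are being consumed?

MU_a = 1, MU_o = 7/o.
MRS = 1 ÷ (7/o).
MRS depends only on o: (1/7)·o = 16/7 ⇒ o = (16/7)/(1/7) = 16.

o = 16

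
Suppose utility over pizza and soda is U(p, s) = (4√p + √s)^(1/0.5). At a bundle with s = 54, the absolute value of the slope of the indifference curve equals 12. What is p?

For CES with ρ = 0.5, MRS = (4/1)·√(s/p).
Setting (4/1)·√(54/p) = 12 gives √(54/p) = 3, so 54/p = 9 and p = 6.

p = 6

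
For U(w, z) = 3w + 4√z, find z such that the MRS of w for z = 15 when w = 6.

MU_w = 3, MU_z = 4/(2√z).
MRS = 3 ÷ (4/(2√z)).
MRS depends only on z: 1.5·√z = 15 ⇒ √z = 15/1.5 = 10 ⇒ z = 100.

z = 100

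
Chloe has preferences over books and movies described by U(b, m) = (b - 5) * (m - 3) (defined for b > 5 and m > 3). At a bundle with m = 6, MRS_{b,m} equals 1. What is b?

b = 8

MU_b = (m−3), MU_m = (b−5).
MRS = (m−3)/(b−5).
Substitute m = 6: MRS = 3/(b − 5). Setting this equal to 1 gives b − 5 = 3/1 = 3, so b = 8.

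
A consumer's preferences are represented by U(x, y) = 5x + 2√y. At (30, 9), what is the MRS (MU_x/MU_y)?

MRS = 15

MU_x = 5, MU_y = 2/(2√y).
MRS = 5 ÷ (2/(2√y)).
At (30, 9): MRS = 15.
So at (30, 9) the consumer would give up 15 units of y for one more unit of x.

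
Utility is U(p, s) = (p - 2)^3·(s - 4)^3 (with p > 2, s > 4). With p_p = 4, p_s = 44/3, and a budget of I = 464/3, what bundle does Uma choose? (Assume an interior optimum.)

p* = 13, s* = 7

MU_p = 3·(p−2)^2·(s−4)^3, MU_s = 3·(p−2)^3·(s−4)^2.
MRS = (s−4)/(p−2).
Tangency: set MRS = p_p/p_s = 4/(44/3) = 3/11.
So (s − 4)/(p − 2) = 3/11, i.e. (s − 4) = (3/11)·(p − 2).
Rewrite the budget in excess-of-subsistence terms: 4·(p − 2) + (44/3)·(s − 4) = 464/3 − 4·2 − (44/3)·4 = 88.
Substituting, 8·(p − 2) = 88, so p − 2 = 11 and p* = 13.
Then s − 4 = (3/11)·11 = 3, so s* = 7.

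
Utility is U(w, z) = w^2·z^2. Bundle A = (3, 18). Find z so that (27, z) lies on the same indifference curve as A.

z = 2

U(3, 18) = 2916.
Set U(27, z) = 2916 and solve.
With w = 27: 27^2 = 729, so z^2 = 2916/729 = 4; taking the square root, z = 2.
Check: U(27, 2) = 2916.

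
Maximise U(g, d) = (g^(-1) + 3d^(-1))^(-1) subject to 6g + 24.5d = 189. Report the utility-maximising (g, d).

g* = 7, d* = 6

For CES with ρ = -1, MRS = (1/3)·(d/g)^2.
Tangency: set MRS = p_g/p_d = 6/24.5 = 12/49.
So (d/g)^2 = 36/49; taking the square root, d/g = 6/7, i.e. d = (6/7)·g.
Substitute into the budget 6·g + 24.5·d = 189: 27·g = 189, so g* = 7 and d* = (6/7)·7 = 6.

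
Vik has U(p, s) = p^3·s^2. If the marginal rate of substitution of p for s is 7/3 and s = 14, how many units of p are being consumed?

p = 9

MU_p = 3·p^2·s^2 and MU_s = 2·p^3·s.
MRS = MU_p/MU_s = (3/2)·s/p.
Substitute s = 14: MRS = 21/p. Setting 21/p = 7/3 gives p = 21/(7/3) = 9.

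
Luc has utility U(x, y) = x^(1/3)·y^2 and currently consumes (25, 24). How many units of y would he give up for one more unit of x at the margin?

MU_x = 1/3·x^(-2/3)·y^2 and MU_y = 2·x^(1/3)·y.
MRS = MU_x/MU_y = (1/6)·y/x.
At (25, 24): MRS = 4/25.
The indifference curve has slope −4/25 at this bundle.

MRS = 4/25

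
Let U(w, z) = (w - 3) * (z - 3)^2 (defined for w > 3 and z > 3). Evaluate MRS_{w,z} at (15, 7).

MU_w = (z−3)^2, MU_z = 2·(w−3)·(z−3).
MRS = (1/2)·(z−3)/(w−3).
At (15, 7): MRS = 1/6.
That is, one extra unit of w is worth 1/6 units of z at the margin.

MRS = 1/6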